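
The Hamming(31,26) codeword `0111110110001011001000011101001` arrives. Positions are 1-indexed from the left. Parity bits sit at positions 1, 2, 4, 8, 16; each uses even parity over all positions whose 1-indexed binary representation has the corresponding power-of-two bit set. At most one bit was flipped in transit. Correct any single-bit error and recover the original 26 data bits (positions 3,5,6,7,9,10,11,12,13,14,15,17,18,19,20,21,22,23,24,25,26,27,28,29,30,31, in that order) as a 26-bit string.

s1: b1⊕b3⊕b5⊕b7⊕b9⊕b11⊕b13⊕b15⊕b17⊕b19⊕b21⊕b23⊕b25⊕b27⊕b29⊕b31 = 0⊕1⊕1⊕0⊕1⊕0⊕1⊕1⊕0⊕1⊕0⊕0⊕1⊕0⊕0⊕1 = 0
s2: b2⊕b3⊕b6⊕b7⊕b10⊕b11⊕b14⊕b15⊕b18⊕b19⊕b22⊕b23⊕b26⊕b27⊕b30⊕b31 = 1⊕1⊕1⊕0⊕0⊕0⊕0⊕1⊕0⊕1⊕0⊕0⊕1⊕0⊕0⊕1 = 1
s4: b4⊕b5⊕b6⊕b7⊕b12⊕b13⊕b14⊕b15⊕b20⊕b21⊕b22⊕b23⊕b28⊕b29⊕b30⊕b31 = 1⊕1⊕1⊕0⊕0⊕1⊕0⊕1⊕0⊕0⊕0⊕0⊕1⊕0⊕0⊕1 = 1
s8: b8⊕b9⊕b10⊕b11⊕b12⊕b13⊕b14⊕b15⊕b24⊕b25⊕b26⊕b27⊕b28⊕b29⊕b30⊕b31 = 1⊕1⊕0⊕0⊕0⊕1⊕0⊕1⊕1⊕1⊕1⊕0⊕1⊕0⊕0⊕1 = 1
s16: b16⊕b17⊕b18⊕b19⊕b20⊕b21⊕b22⊕b23⊕b24⊕b25⊕b26⊕b27⊕b28⊕b29⊕b30⊕b31 = 1⊕0⊕0⊕1⊕0⊕0⊕0⊕0⊕1⊕1⊕1⊕0⊕1⊕0⊕0⊕1 = 1
Syndrome (s16...s1) = 11110 → position 30.
Flip bit 30: corrected codeword = 0111110110001011001000011101011
Data bits at positions 3,5,6,7,9,10,11,12,13,14,15,17,18,19,20,21,22,23,24,25,26,27,28,29,30,31: 11101000101001000011101011

11101000101001000011101011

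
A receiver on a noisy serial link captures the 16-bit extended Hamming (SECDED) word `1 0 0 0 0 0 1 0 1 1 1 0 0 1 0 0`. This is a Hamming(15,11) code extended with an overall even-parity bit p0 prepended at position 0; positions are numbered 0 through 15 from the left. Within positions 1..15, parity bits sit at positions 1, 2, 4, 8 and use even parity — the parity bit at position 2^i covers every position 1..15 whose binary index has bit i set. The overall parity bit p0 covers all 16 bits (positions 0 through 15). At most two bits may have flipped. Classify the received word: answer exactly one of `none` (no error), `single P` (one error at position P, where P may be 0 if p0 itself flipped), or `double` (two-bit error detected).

none

s1: b1⊕b3⊕b5⊕b7⊕b9⊕b11⊕b13⊕b15 = 0⊕0⊕0⊕0⊕1⊕0⊕1⊕0 = 0
s2: b2⊕b3⊕b6⊕b7⊕b10⊕b11⊕b14⊕b15 = 0⊕0⊕1⊕0⊕1⊕0⊕0⊕0 = 0
s4: b4⊕b5⊕b6⊕b7⊕b12⊕b13⊕b14⊕b15 = 0⊕0⊕1⊕0⊕0⊕1⊕0⊕0 = 0
s8: b8⊕b9⊕b10⊕b11⊕b12⊕b13⊕b14⊕b15 = 1⊕1⊕1⊕0⊕0⊕1⊕0⊕0 = 0
Syndrome (s8...s1) = 0000 → position 0 (no error).
Overall parity (XOR of all 16 bits, including p0): 1⊕0⊕0⊕0⊕0⊕0⊕1⊕0⊕1⊕1⊕1⊕0⊕0⊕1⊕0⊕0 = 0
Overall=0, syndrome position=0 → no error.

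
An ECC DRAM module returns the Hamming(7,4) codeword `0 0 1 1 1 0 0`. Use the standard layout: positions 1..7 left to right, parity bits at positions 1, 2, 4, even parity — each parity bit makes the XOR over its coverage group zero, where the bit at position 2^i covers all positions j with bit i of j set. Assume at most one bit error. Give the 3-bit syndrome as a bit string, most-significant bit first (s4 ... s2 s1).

010

s1: b1⊕b3⊕b5⊕b7 = 0⊕1⊕1⊕0 = 0
s2: b2⊕b3⊕b6⊕b7 = 0⊕1⊕0⊕0 = 1
s4: b4⊕b5⊕b6⊕b7 = 1⊕1⊕0⊕0 = 0
Syndrome (s4...s1) = 010 → position 2.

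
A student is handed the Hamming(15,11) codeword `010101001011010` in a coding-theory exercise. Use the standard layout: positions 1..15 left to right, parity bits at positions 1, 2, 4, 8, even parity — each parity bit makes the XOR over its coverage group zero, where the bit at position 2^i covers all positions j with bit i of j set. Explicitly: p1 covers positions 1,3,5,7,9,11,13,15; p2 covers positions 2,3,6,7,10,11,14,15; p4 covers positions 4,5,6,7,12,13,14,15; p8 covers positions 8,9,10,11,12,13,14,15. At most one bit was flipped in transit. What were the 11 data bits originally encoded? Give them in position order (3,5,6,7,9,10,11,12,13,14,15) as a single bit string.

s1: b1⊕b3⊕b5⊕b7⊕b9⊕b11⊕b13⊕b15 = 0⊕0⊕0⊕0⊕1⊕1⊕0⊕0 = 0
s2: b2⊕b3⊕b6⊕b7⊕b10⊕b11⊕b14⊕b15 = 1⊕0⊕1⊕0⊕0⊕1⊕1⊕0 = 0
s4: b4⊕b5⊕b6⊕b7⊕b12⊕b13⊕b14⊕b15 = 1⊕0⊕1⊕0⊕1⊕0⊕1⊕0 = 0
s8: b8⊕b9⊕b10⊕b11⊕b12⊕b13⊕b14⊕b15 = 0⊕1⊕0⊕1⊕1⊕0⊕1⊕0 = 0
Syndrome (s8...s1) = 0000 → position 0 (no error).
No correction needed.
Data bits at positions 3,5,6,7,9,10,11,12,13,14,15: 00101011010

00101011010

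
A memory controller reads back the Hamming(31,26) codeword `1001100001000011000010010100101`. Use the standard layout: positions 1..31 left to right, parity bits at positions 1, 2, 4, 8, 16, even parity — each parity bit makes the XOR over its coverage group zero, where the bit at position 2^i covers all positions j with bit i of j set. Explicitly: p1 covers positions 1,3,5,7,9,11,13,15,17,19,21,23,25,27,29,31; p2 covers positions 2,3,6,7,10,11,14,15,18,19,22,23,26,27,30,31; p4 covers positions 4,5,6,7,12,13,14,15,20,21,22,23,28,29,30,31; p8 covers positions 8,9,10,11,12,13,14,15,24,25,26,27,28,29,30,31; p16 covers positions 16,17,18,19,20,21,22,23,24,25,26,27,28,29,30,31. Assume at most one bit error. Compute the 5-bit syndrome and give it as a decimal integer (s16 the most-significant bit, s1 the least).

s1: b1⊕b3⊕b5⊕b7⊕b9⊕b11⊕b13⊕b15⊕b17⊕b19⊕b21⊕b23⊕b25⊕b27⊕b29⊕b31 = 1⊕0⊕1⊕0⊕0⊕0⊕0⊕1⊕0⊕0⊕1⊕0⊕0⊕0⊕1⊕1 = 0
s2: b2⊕b3⊕b6⊕b7⊕b10⊕b11⊕b14⊕b15⊕b18⊕b19⊕b22⊕b23⊕b26⊕b27⊕b30⊕b31 = 0⊕0⊕0⊕0⊕1⊕0⊕0⊕1⊕0⊕0⊕0⊕0⊕1⊕0⊕0⊕1 = 0
s4: b4⊕b5⊕b6⊕b7⊕b12⊕b13⊕b14⊕b15⊕b20⊕b21⊕b22⊕b23⊕b28⊕b29⊕b30⊕b31 = 1⊕1⊕0⊕0⊕0⊕0⊕0⊕1⊕0⊕1⊕0⊕0⊕0⊕1⊕0⊕1 = 0
s8: b8⊕b9⊕b10⊕b11⊕b12⊕b13⊕b14⊕b15⊕b24⊕b25⊕b26⊕b27⊕b28⊕b29⊕b30⊕b31 = 0⊕0⊕1⊕0⊕0⊕0⊕0⊕1⊕1⊕0⊕1⊕0⊕0⊕1⊕0⊕1 = 0
s16: b16⊕b17⊕b18⊕b19⊕b20⊕b21⊕b22⊕b23⊕b24⊕b25⊕b26⊕b27⊕b28⊕b29⊕b30⊕b31 = 1⊕0⊕0⊕0⊕0⊕1⊕0⊕0⊕1⊕0⊕1⊕0⊕0⊕1⊕0⊕1 = 0
Syndrome (s16...s1) = 00000 → position 0 (no error).

0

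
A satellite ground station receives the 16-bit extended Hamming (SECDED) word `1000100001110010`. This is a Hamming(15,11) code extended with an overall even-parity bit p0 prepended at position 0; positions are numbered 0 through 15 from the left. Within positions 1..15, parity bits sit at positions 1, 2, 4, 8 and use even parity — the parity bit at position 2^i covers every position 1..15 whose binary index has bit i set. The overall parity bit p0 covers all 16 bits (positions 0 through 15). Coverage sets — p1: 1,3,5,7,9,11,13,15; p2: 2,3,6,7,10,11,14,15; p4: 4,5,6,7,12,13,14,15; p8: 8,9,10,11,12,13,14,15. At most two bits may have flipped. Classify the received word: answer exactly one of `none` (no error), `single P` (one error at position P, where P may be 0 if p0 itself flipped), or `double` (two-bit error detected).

double

s1: b1⊕b3⊕b5⊕b7⊕b9⊕b11⊕b13⊕b15 = 0⊕0⊕0⊕0⊕1⊕1⊕0⊕0 = 0
s2: b2⊕b3⊕b6⊕b7⊕b10⊕b11⊕b14⊕b15 = 0⊕0⊕0⊕0⊕1⊕1⊕1⊕0 = 1
s4: b4⊕b5⊕b6⊕b7⊕b12⊕b13⊕b14⊕b15 = 1⊕0⊕0⊕0⊕0⊕0⊕1⊕0 = 0
s8: b8⊕b9⊕b10⊕b11⊕b12⊕b13⊕b14⊕b15 = 0⊕1⊕1⊕1⊕0⊕0⊕1⊕0 = 0
Syndrome (s8...s1) = 0010 → position 2.
Overall parity (XOR of all 16 bits, including p0): 1⊕0⊕0⊕0⊕1⊕0⊕0⊕0⊕0⊕1⊕1⊕1⊕0⊕0⊕1⊕0 = 0
Overall=0, syndrome position=2 → double-bit error detected (uncorrectable).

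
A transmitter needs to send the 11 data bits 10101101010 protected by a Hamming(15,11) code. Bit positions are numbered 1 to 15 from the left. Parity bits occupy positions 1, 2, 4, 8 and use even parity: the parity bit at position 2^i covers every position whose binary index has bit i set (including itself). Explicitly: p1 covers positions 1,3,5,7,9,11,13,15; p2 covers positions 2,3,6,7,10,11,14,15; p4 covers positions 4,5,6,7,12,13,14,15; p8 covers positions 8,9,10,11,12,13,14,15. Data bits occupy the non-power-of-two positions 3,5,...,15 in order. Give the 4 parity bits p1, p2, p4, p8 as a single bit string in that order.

Place data bits at non-power-of-two positions: b3=1, b5=0, b6=1, b7=0, b9=1, b10=1, b11=0, b12=1, b13=0, b14=1, b15=0.
p1 = XOR of data positions {3,5,7,9,11,13,15} = 1⊕0⊕0⊕1⊕0⊕0⊕0 = 0
p2 = XOR of data positions {3,6,7,10,11,14,15} = 1⊕1⊕0⊕1⊕0⊕1⊕0 = 0
p4 = XOR of data positions {5,6,7,12,13,14,15} = 0⊕1⊕0⊕1⊕0⊕1⊕0 = 1
p8 = XOR of data positions {9,10,11,12,13,14,15} = 1⊕1⊕0⊕1⊕0⊕1⊕0 = 0
Parity bits p1,p2,p4,p8 = 0010

0010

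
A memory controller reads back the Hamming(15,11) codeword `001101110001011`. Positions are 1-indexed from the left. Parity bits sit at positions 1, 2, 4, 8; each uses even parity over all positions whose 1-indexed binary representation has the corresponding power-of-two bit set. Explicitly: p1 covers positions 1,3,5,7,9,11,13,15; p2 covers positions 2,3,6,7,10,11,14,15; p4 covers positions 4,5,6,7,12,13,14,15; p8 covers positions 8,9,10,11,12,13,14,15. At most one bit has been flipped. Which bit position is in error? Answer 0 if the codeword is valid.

3

s1: b1⊕b3⊕b5⊕b7⊕b9⊕b11⊕b13⊕b15 = 0⊕1⊕0⊕1⊕0⊕0⊕0⊕1 = 1
s2: b2⊕b3⊕b6⊕b7⊕b10⊕b11⊕b14⊕b15 = 0⊕1⊕1⊕1⊕0⊕0⊕1⊕1 = 1
s4: b4⊕b5⊕b6⊕b7⊕b12⊕b13⊕b14⊕b15 = 1⊕0⊕1⊕1⊕1⊕0⊕1⊕1 = 0
s8: b8⊕b9⊕b10⊕b11⊕b12⊕b13⊕b14⊕b15 = 1⊕0⊕0⊕0⊕1⊕0⊕1⊕1 = 0
Syndrome (s8...s1) = 0011 → position 3.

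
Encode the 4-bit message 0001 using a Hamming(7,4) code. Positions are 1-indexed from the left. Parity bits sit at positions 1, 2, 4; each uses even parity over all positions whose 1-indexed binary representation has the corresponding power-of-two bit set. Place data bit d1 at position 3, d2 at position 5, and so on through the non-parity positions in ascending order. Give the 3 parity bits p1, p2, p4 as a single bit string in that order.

111

Place data bits at non-power-of-two positions: b3=0, b5=0, b6=0, b7=1.
p1 = XOR of data positions {3,5,7} = 0⊕0⊕1 = 1
p2 = XOR of data positions {3,6,7} = 0⊕0⊕1 = 1
p4 = XOR of data positions {5,6,7} = 0⊕0⊕1 = 1
Parity bits p1,p2,p4 = 111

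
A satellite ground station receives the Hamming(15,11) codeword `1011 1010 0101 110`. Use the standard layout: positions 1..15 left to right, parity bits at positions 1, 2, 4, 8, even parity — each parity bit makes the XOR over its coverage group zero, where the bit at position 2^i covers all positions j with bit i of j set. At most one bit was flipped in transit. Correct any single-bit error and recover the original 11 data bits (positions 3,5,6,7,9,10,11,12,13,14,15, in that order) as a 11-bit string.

s1: b1⊕b3⊕b5⊕b7⊕b9⊕b11⊕b13⊕b15 = 1⊕1⊕1⊕1⊕0⊕0⊕1⊕0 = 1
s2: b2⊕b3⊕b6⊕b7⊕b10⊕b11⊕b14⊕b15 = 0⊕1⊕0⊕1⊕1⊕0⊕1⊕0 = 0
s4: b4⊕b5⊕b6⊕b7⊕b12⊕b13⊕b14⊕b15 = 1⊕1⊕0⊕1⊕1⊕1⊕1⊕0 = 0
s8: b8⊕b9⊕b10⊕b11⊕b12⊕b13⊕b14⊕b15 = 0⊕0⊕1⊕0⊕1⊕1⊕1⊕0 = 0
Syndrome (s8...s1) = 0001 → position 1.
Flip bit 1: corrected codeword = 001110100101110
Data bits at positions 3,5,6,7,9,10,11,12,13,14,15: 11010101110

11010101110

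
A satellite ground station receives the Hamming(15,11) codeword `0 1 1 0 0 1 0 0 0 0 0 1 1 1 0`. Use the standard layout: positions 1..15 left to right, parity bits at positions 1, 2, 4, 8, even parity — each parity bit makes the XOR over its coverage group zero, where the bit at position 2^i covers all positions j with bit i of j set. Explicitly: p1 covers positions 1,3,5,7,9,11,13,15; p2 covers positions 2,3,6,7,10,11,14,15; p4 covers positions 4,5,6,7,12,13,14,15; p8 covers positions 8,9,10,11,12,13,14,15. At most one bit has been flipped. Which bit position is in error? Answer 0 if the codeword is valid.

s1: b1⊕b3⊕b5⊕b7⊕b9⊕b11⊕b13⊕b15 = 0⊕1⊕0⊕0⊕0⊕0⊕1⊕0 = 0
s2: b2⊕b3⊕b6⊕b7⊕b10⊕b11⊕b14⊕b15 = 1⊕1⊕1⊕0⊕0⊕0⊕1⊕0 = 0
s4: b4⊕b5⊕b6⊕b7⊕b12⊕b13⊕b14⊕b15 = 0⊕0⊕1⊕0⊕1⊕1⊕1⊕0 = 0
s8: b8⊕b9⊕b10⊕b11⊕b12⊕b13⊕b14⊕b15 = 0⊕0⊕0⊕0⊕1⊕1⊕1⊕0 = 1
Syndrome (s8...s1) = 1000 → position 8.

8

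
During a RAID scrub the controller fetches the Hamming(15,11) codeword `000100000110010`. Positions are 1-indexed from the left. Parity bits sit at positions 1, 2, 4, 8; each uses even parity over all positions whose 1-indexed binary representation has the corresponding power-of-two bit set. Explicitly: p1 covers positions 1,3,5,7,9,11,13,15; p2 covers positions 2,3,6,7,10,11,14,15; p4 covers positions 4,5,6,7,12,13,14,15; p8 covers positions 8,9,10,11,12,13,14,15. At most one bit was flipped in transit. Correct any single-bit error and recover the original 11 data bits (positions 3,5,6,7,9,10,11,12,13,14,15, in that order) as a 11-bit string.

s1: b1⊕b3⊕b5⊕b7⊕b9⊕b11⊕b13⊕b15 = 0⊕0⊕0⊕0⊕0⊕1⊕0⊕0 = 1
s2: b2⊕b3⊕b6⊕b7⊕b10⊕b11⊕b14⊕b15 = 0⊕0⊕0⊕0⊕1⊕1⊕1⊕0 = 1
s4: b4⊕b5⊕b6⊕b7⊕b12⊕b13⊕b14⊕b15 = 1⊕0⊕0⊕0⊕0⊕0⊕1⊕0 = 0
s8: b8⊕b9⊕b10⊕b11⊕b12⊕b13⊕b14⊕b15 = 0⊕0⊕1⊕1⊕0⊕0⊕1⊕0 = 1
Syndrome (s8...s1) = 1011 → position 11.
Flip bit 11: corrected codeword = 000100000100010
Data bits at positions 3,5,6,7,9,10,11,12,13,14,15: 00000100010

00000100010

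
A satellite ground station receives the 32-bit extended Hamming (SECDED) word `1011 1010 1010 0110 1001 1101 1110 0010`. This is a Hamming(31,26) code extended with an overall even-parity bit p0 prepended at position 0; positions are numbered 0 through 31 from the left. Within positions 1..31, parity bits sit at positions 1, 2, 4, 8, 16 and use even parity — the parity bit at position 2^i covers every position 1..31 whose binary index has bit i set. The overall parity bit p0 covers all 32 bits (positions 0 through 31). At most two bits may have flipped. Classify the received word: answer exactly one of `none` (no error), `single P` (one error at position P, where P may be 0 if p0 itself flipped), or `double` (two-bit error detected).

s1: b1⊕b3⊕b5⊕b7⊕b9⊕b11⊕b13⊕b15⊕b17⊕b19⊕b21⊕b23⊕b25⊕b27⊕b29⊕b31 = 0⊕1⊕0⊕0⊕0⊕0⊕1⊕0⊕0⊕1⊕1⊕1⊕1⊕0⊕0⊕0 = 0
s2: b2⊕b3⊕b6⊕b7⊕b10⊕b11⊕b14⊕b15⊕b18⊕b19⊕b22⊕b23⊕b26⊕b27⊕b30⊕b31 = 1⊕1⊕1⊕0⊕1⊕0⊕1⊕0⊕0⊕1⊕0⊕1⊕1⊕0⊕1⊕0 = 1
s4: b4⊕b5⊕b6⊕b7⊕b12⊕b13⊕b14⊕b15⊕b20⊕b21⊕b22⊕b23⊕b28⊕b29⊕b30⊕b31 = 1⊕0⊕1⊕0⊕0⊕1⊕1⊕0⊕1⊕1⊕0⊕1⊕0⊕0⊕1⊕0 = 0
s8: b8⊕b9⊕b10⊕b11⊕b12⊕b13⊕b14⊕b15⊕b24⊕b25⊕b26⊕b27⊕b28⊕b29⊕b30⊕b31 = 1⊕0⊕1⊕0⊕0⊕1⊕1⊕0⊕1⊕1⊕1⊕0⊕0⊕0⊕1⊕0 = 0
s16: b16⊕b17⊕b18⊕b19⊕b20⊕b21⊕b22⊕b23⊕b24⊕b25⊕b26⊕b27⊕b28⊕b29⊕b30⊕b31 = 1⊕0⊕0⊕1⊕1⊕1⊕0⊕1⊕1⊕1⊕1⊕0⊕0⊕0⊕1⊕0 = 1
Syndrome (s16...s1) = 10010 → position 18.
Overall parity (XOR of all 32 bits, including p0): 1⊕0⊕1⊕1⊕1⊕0⊕1⊕0⊕1⊕0⊕1⊕0⊕0⊕1⊕1⊕0⊕1⊕0⊕0⊕1⊕1⊕1⊕0⊕1⊕1⊕1⊕1⊕0⊕0⊕0⊕1⊕0 = 0
Overall=0, syndrome position=18 → double-bit error detected (uncorrectable).

double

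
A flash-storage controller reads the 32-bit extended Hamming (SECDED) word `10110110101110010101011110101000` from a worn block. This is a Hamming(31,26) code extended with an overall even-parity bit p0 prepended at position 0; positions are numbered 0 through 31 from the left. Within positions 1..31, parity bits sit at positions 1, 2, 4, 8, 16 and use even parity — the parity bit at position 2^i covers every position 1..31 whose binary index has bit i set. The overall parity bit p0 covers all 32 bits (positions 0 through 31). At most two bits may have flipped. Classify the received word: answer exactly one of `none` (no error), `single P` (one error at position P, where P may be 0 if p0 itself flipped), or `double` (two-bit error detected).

none

s1: b1⊕b3⊕b5⊕b7⊕b9⊕b11⊕b13⊕b15⊕b17⊕b19⊕b21⊕b23⊕b25⊕b27⊕b29⊕b31 = 0⊕1⊕1⊕0⊕0⊕1⊕0⊕1⊕1⊕1⊕1⊕1⊕0⊕0⊕0⊕0 = 0
s2: b2⊕b3⊕b6⊕b7⊕b10⊕b11⊕b14⊕b15⊕b18⊕b19⊕b22⊕b23⊕b26⊕b27⊕b30⊕b31 = 1⊕1⊕1⊕0⊕1⊕1⊕0⊕1⊕0⊕1⊕1⊕1⊕1⊕0⊕0⊕0 = 0
s4: b4⊕b5⊕b6⊕b7⊕b12⊕b13⊕b14⊕b15⊕b20⊕b21⊕b22⊕b23⊕b28⊕b29⊕b30⊕b31 = 0⊕1⊕1⊕0⊕1⊕0⊕0⊕1⊕0⊕1⊕1⊕1⊕1⊕0⊕0⊕0 = 0
s8: b8⊕b9⊕b10⊕b11⊕b12⊕b13⊕b14⊕b15⊕b24⊕b25⊕b26⊕b27⊕b28⊕b29⊕b30⊕b31 = 1⊕0⊕1⊕1⊕1⊕0⊕0⊕1⊕1⊕0⊕1⊕0⊕1⊕0⊕0⊕0 = 0
s16: b16⊕b17⊕b18⊕b19⊕b20⊕b21⊕b22⊕b23⊕b24⊕b25⊕b26⊕b27⊕b28⊕b29⊕b30⊕b31 = 0⊕1⊕0⊕1⊕0⊕1⊕1⊕1⊕1⊕0⊕1⊕0⊕1⊕0⊕0⊕0 = 0
Syndrome (s16...s1) = 00000 → position 0 (no error).
Overall parity (XOR of all 32 bits, including p0): 1⊕0⊕1⊕1⊕0⊕1⊕1⊕0⊕1⊕0⊕1⊕1⊕1⊕0⊕0⊕1⊕0⊕1⊕0⊕1⊕0⊕1⊕1⊕1⊕1⊕0⊕1⊕0⊕1⊕0⊕0⊕0 = 0
Overall=0, syndrome position=0 → no error.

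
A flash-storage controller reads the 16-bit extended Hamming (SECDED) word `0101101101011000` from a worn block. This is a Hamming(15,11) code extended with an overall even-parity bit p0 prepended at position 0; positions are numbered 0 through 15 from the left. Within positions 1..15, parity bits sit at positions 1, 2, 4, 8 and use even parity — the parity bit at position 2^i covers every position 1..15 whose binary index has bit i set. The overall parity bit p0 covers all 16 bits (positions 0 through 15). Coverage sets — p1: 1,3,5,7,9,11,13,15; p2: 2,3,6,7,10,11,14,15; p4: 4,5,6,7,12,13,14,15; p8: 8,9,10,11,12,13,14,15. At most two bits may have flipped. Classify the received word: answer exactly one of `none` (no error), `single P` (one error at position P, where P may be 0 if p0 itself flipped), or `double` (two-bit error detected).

double

s1: b1⊕b3⊕b5⊕b7⊕b9⊕b11⊕b13⊕b15 = 1⊕1⊕0⊕1⊕1⊕1⊕0⊕0 = 1
s2: b2⊕b3⊕b6⊕b7⊕b10⊕b11⊕b14⊕b15 = 0⊕1⊕1⊕1⊕0⊕1⊕0⊕0 = 0
s4: b4⊕b5⊕b6⊕b7⊕b12⊕b13⊕b14⊕b15 = 1⊕0⊕1⊕1⊕1⊕0⊕0⊕0 = 0
s8: b8⊕b9⊕b10⊕b11⊕b12⊕b13⊕b14⊕b15 = 0⊕1⊕0⊕1⊕1⊕0⊕0⊕0 = 1
Syndrome (s8...s1) = 1001 → position 9.
Overall parity (XOR of all 16 bits, including p0): 0⊕1⊕0⊕1⊕1⊕0⊕1⊕1⊕0⊕1⊕0⊕1⊕1⊕0⊕0⊕0 = 0
Overall=0, syndrome position=9 → double-bit error detected (uncorrectable).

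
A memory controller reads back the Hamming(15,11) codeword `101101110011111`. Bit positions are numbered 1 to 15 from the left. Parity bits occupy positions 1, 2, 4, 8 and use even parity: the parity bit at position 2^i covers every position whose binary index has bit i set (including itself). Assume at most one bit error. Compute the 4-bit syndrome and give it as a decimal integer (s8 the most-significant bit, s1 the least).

s1: b1⊕b3⊕b5⊕b7⊕b9⊕b11⊕b13⊕b15 = 1⊕1⊕0⊕1⊕0⊕1⊕1⊕1 = 0
s2: b2⊕b3⊕b6⊕b7⊕b10⊕b11⊕b14⊕b15 = 0⊕1⊕1⊕1⊕0⊕1⊕1⊕1 = 0
s4: b4⊕b5⊕b6⊕b7⊕b12⊕b13⊕b14⊕b15 = 1⊕0⊕1⊕1⊕1⊕1⊕1⊕1 = 1
s8: b8⊕b9⊕b10⊕b11⊕b12⊕b13⊕b14⊕b15 = 1⊕0⊕0⊕1⊕1⊕1⊕1⊕1 = 0
Syndrome (s8...s1) = 0100 → position 4.

4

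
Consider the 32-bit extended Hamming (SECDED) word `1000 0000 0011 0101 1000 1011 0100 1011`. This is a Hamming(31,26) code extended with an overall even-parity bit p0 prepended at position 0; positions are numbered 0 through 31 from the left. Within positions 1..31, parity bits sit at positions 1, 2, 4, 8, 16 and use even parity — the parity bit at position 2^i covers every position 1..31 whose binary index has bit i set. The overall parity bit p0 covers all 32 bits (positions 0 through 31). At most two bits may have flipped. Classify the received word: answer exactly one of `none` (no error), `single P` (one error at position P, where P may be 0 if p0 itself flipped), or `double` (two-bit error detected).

s1: b1⊕b3⊕b5⊕b7⊕b9⊕b11⊕b13⊕b15⊕b17⊕b19⊕b21⊕b23⊕b25⊕b27⊕b29⊕b31 = 0⊕0⊕0⊕0⊕0⊕1⊕1⊕1⊕0⊕0⊕0⊕1⊕1⊕0⊕0⊕1 = 0
s2: b2⊕b3⊕b6⊕b7⊕b10⊕b11⊕b14⊕b15⊕b18⊕b19⊕b22⊕b23⊕b26⊕b27⊕b30⊕b31 = 0⊕0⊕0⊕0⊕1⊕1⊕0⊕1⊕0⊕0⊕1⊕1⊕0⊕0⊕1⊕1 = 1
s4: b4⊕b5⊕b6⊕b7⊕b12⊕b13⊕b14⊕b15⊕b20⊕b21⊕b22⊕b23⊕b28⊕b29⊕b30⊕b31 = 0⊕0⊕0⊕0⊕0⊕1⊕0⊕1⊕1⊕0⊕1⊕1⊕1⊕0⊕1⊕1 = 0
s8: b8⊕b9⊕b10⊕b11⊕b12⊕b13⊕b14⊕b15⊕b24⊕b25⊕b26⊕b27⊕b28⊕b29⊕b30⊕b31 = 0⊕0⊕1⊕1⊕0⊕1⊕0⊕1⊕0⊕1⊕0⊕0⊕1⊕0⊕1⊕1 = 0
s16: b16⊕b17⊕b18⊕b19⊕b20⊕b21⊕b22⊕b23⊕b24⊕b25⊕b26⊕b27⊕b28⊕b29⊕b30⊕b31 = 1⊕0⊕0⊕0⊕1⊕0⊕1⊕1⊕0⊕1⊕0⊕0⊕1⊕0⊕1⊕1 = 0
Syndrome (s16...s1) = 00010 → position 2.
Overall parity (XOR of all 32 bits, including p0): 1⊕0⊕0⊕0⊕0⊕0⊕0⊕0⊕0⊕0⊕1⊕1⊕0⊕1⊕0⊕1⊕1⊕0⊕0⊕0⊕1⊕0⊕1⊕1⊕0⊕1⊕0⊕0⊕1⊕0⊕1⊕1 = 1
Overall=1, syndrome position=2 → single-bit error at position 2.

single 2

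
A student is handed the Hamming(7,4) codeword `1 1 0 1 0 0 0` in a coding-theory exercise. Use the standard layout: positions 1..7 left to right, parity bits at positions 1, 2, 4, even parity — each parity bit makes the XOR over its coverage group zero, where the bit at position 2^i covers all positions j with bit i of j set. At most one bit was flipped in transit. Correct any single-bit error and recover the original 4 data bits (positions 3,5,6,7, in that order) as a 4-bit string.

0001

s1: b1⊕b3⊕b5⊕b7 = 1⊕0⊕0⊕0 = 1
s2: b2⊕b3⊕b6⊕b7 = 1⊕0⊕0⊕0 = 1
s4: b4⊕b5⊕b6⊕b7 = 1⊕0⊕0⊕0 = 1
Syndrome (s4...s1) = 111 → position 7.
Flip bit 7: corrected codeword = 1101001
Data bits at positions 3,5,6,7: 0001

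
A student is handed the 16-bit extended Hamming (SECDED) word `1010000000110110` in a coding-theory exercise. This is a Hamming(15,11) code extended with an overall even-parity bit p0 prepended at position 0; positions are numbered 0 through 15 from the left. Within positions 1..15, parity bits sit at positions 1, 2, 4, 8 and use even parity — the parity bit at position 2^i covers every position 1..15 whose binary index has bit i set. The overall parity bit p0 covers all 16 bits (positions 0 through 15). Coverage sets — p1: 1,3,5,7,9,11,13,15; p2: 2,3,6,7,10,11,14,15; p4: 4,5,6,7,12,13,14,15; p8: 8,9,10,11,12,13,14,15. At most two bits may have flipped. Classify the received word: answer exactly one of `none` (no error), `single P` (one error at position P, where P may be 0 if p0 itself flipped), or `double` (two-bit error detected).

none

s1: b1⊕b3⊕b5⊕b7⊕b9⊕b11⊕b13⊕b15 = 0⊕0⊕0⊕0⊕0⊕1⊕1⊕0 = 0
s2: b2⊕b3⊕b6⊕b7⊕b10⊕b11⊕b14⊕b15 = 1⊕0⊕0⊕0⊕1⊕1⊕1⊕0 = 0
s4: b4⊕b5⊕b6⊕b7⊕b12⊕b13⊕b14⊕b15 = 0⊕0⊕0⊕0⊕0⊕1⊕1⊕0 = 0
s8: b8⊕b9⊕b10⊕b11⊕b12⊕b13⊕b14⊕b15 = 0⊕0⊕1⊕1⊕0⊕1⊕1⊕0 = 0
Syndrome (s8...s1) = 0000 → position 0 (no error).
Overall parity (XOR of all 16 bits, including p0): 1⊕0⊕1⊕0⊕0⊕0⊕0⊕0⊕0⊕0⊕1⊕1⊕0⊕1⊕1⊕0 = 0
Overall=0, syndrome position=0 → no error.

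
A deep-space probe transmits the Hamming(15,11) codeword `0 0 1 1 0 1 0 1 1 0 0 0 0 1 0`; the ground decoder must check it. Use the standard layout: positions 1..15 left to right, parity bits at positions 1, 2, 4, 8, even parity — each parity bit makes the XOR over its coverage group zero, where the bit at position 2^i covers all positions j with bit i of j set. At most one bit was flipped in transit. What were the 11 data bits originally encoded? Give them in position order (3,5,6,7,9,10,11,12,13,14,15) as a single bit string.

10101000000

s1: b1⊕b3⊕b5⊕b7⊕b9⊕b11⊕b13⊕b15 = 0⊕1⊕0⊕0⊕1⊕0⊕0⊕0 = 0
s2: b2⊕b3⊕b6⊕b7⊕b10⊕b11⊕b14⊕b15 = 0⊕1⊕1⊕0⊕0⊕0⊕1⊕0 = 1
s4: b4⊕b5⊕b6⊕b7⊕b12⊕b13⊕b14⊕b15 = 1⊕0⊕1⊕0⊕0⊕0⊕1⊕0 = 1
s8: b8⊕b9⊕b10⊕b11⊕b12⊕b13⊕b14⊕b15 = 1⊕1⊕0⊕0⊕0⊕0⊕1⊕0 = 1
Syndrome (s8...s1) = 1110 → position 14.
Flip bit 14: corrected codeword = 001101011000000
Data bits at positions 3,5,6,7,9,10,11,12,13,14,15: 10101000000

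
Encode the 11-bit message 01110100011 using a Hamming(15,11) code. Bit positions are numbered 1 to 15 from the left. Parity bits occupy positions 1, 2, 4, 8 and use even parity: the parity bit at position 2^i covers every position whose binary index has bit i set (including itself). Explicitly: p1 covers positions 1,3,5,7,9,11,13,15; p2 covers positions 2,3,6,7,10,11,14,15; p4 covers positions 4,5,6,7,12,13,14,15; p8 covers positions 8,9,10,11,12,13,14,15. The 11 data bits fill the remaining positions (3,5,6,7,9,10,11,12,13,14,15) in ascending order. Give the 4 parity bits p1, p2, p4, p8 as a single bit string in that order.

Place data bits at non-power-of-two positions: b3=0, b5=1, b6=1, b7=1, b9=0, b10=1, b11=0, b12=0, b13=0, b14=1, b15=1.
p1 = XOR of data positions {3,5,7,9,11,13,15} = 0⊕1⊕1⊕0⊕0⊕0⊕1 = 1
p2 = XOR of data positions {3,6,7,10,11,14,15} = 0⊕1⊕1⊕1⊕0⊕1⊕1 = 1
p4 = XOR of data positions {5,6,7,12,13,14,15} = 1⊕1⊕1⊕0⊕0⊕1⊕1 = 1
p8 = XOR of data positions {9,10,11,12,13,14,15} = 0⊕1⊕0⊕0⊕0⊕1⊕1 = 1
Parity bits p1,p2,p4,p8 = 1111

1111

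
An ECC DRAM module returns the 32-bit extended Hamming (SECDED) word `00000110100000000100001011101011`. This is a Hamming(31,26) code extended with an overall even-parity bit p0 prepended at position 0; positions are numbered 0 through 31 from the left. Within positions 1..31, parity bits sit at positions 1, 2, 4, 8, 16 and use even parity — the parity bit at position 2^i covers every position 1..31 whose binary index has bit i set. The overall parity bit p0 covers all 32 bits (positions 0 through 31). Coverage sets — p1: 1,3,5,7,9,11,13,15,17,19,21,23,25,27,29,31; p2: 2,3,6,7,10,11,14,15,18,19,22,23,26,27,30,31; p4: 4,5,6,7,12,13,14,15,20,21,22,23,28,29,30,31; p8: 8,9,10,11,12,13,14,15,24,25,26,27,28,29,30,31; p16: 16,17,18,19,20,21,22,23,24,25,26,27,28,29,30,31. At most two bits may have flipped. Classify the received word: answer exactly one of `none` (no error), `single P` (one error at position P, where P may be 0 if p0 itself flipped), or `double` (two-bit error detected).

s1: b1⊕b3⊕b5⊕b7⊕b9⊕b11⊕b13⊕b15⊕b17⊕b19⊕b21⊕b23⊕b25⊕b27⊕b29⊕b31 = 0⊕0⊕1⊕0⊕0⊕0⊕0⊕0⊕1⊕0⊕0⊕0⊕1⊕0⊕0⊕1 = 0
s2: b2⊕b3⊕b6⊕b7⊕b10⊕b11⊕b14⊕b15⊕b18⊕b19⊕b22⊕b23⊕b26⊕b27⊕b30⊕b31 = 0⊕0⊕1⊕0⊕0⊕0⊕0⊕0⊕0⊕0⊕1⊕0⊕1⊕0⊕1⊕1 = 1
s4: b4⊕b5⊕b6⊕b7⊕b12⊕b13⊕b14⊕b15⊕b20⊕b21⊕b22⊕b23⊕b28⊕b29⊕b30⊕b31 = 0⊕1⊕1⊕0⊕0⊕0⊕0⊕0⊕0⊕0⊕1⊕0⊕1⊕0⊕1⊕1 = 0
s8: b8⊕b9⊕b10⊕b11⊕b12⊕b13⊕b14⊕b15⊕b24⊕b25⊕b26⊕b27⊕b28⊕b29⊕b30⊕b31 = 1⊕0⊕0⊕0⊕0⊕0⊕0⊕0⊕1⊕1⊕1⊕0⊕1⊕0⊕1⊕1 = 1
s16: b16⊕b17⊕b18⊕b19⊕b20⊕b21⊕b22⊕b23⊕b24⊕b25⊕b26⊕b27⊕b28⊕b29⊕b30⊕b31 = 0⊕1⊕0⊕0⊕0⊕0⊕1⊕0⊕1⊕1⊕1⊕0⊕1⊕0⊕1⊕1 = 0
Syndrome (s16...s1) = 01010 → position 10.
Overall parity (XOR of all 32 bits, including p0): 0⊕0⊕0⊕0⊕0⊕1⊕1⊕0⊕1⊕0⊕0⊕0⊕0⊕0⊕0⊕0⊕0⊕1⊕0⊕0⊕0⊕0⊕1⊕0⊕1⊕1⊕1⊕0⊕1⊕0⊕1⊕1 = 1
Overall=1, syndrome position=10 → single-bit error at position 10.

single 10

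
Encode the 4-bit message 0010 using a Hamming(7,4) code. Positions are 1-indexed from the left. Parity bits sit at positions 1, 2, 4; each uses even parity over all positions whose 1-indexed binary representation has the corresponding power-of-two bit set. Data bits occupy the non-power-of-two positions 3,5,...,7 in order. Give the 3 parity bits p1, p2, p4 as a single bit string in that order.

011

Place data bits at non-power-of-two positions: b3=0, b5=0, b6=1, b7=0.
p1 = XOR of data positions {3,5,7} = 0⊕0⊕0 = 0
p2 = XOR of data positions {3,6,7} = 0⊕1⊕0 = 1
p4 = XOR of data positions {5,6,7} = 0⊕1⊕0 = 1
Parity bits p1,p2,p4 = 011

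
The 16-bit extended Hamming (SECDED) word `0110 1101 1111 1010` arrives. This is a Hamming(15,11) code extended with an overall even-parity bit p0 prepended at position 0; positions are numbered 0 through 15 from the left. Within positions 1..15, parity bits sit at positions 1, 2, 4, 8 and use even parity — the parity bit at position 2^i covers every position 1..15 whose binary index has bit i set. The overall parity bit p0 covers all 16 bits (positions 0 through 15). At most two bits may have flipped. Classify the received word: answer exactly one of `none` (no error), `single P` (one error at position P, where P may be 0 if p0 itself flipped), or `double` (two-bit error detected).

single 7

s1: b1⊕b3⊕b5⊕b7⊕b9⊕b11⊕b13⊕b15 = 1⊕0⊕1⊕1⊕1⊕1⊕0⊕0 = 1
s2: b2⊕b3⊕b6⊕b7⊕b10⊕b11⊕b14⊕b15 = 1⊕0⊕0⊕1⊕1⊕1⊕1⊕0 = 1
s4: b4⊕b5⊕b6⊕b7⊕b12⊕b13⊕b14⊕b15 = 1⊕1⊕0⊕1⊕1⊕0⊕1⊕0 = 1
s8: b8⊕b9⊕b10⊕b11⊕b12⊕b13⊕b14⊕b15 = 1⊕1⊕1⊕1⊕1⊕0⊕1⊕0 = 0
Syndrome (s8...s1) = 0111 → position 7.
Overall parity (XOR of all 16 bits, including p0): 0⊕1⊕1⊕0⊕1⊕1⊕0⊕1⊕1⊕1⊕1⊕1⊕1⊕0⊕1⊕0 = 1
Overall=1, syndrome position=7 → single-bit error at position 7.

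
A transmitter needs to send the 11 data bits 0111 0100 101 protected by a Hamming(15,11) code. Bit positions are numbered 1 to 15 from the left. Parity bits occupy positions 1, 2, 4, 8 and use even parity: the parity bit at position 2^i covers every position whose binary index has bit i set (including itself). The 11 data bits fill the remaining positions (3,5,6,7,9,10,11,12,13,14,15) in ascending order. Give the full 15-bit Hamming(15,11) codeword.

000111110100101

Place data bits at non-power-of-two positions: b3=0, b5=1, b6=1, b7=1, b9=0, b10=1, b11=0, b12=0, b13=1, b14=0, b15=1.
p1 = XOR of data positions {3,5,7,9,11,13,15} = 0⊕1⊕1⊕0⊕0⊕1⊕1 = 0
p2 = XOR of data positions {3,6,7,10,11,14,15} = 0⊕1⊕1⊕1⊕0⊕0⊕1 = 0
p4 = XOR of data positions {5,6,7,12,13,14,15} = 1⊕1⊕1⊕0⊕1⊕0⊕1 = 1
p8 = XOR of data positions {9,10,11,12,13,14,15} = 0⊕1⊕0⊕0⊕1⊕0⊕1 = 1
Codeword b1..b15 = 000111110100101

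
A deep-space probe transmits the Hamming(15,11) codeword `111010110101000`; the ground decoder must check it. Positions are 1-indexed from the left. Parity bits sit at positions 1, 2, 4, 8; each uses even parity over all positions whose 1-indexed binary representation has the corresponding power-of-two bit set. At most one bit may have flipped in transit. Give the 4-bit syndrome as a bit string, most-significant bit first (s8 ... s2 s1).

1100

s1: b1⊕b3⊕b5⊕b7⊕b9⊕b11⊕b13⊕b15 = 1⊕1⊕1⊕1⊕0⊕0⊕0⊕0 = 0
s2: b2⊕b3⊕b6⊕b7⊕b10⊕b11⊕b14⊕b15 = 1⊕1⊕0⊕1⊕1⊕0⊕0⊕0 = 0
s4: b4⊕b5⊕b6⊕b7⊕b12⊕b13⊕b14⊕b15 = 0⊕1⊕0⊕1⊕1⊕0⊕0⊕0 = 1
s8: b8⊕b9⊕b10⊕b11⊕b12⊕b13⊕b14⊕b15 = 1⊕0⊕1⊕0⊕1⊕0⊕0⊕0 = 1
Syndrome (s8...s1) = 1100 → position 12.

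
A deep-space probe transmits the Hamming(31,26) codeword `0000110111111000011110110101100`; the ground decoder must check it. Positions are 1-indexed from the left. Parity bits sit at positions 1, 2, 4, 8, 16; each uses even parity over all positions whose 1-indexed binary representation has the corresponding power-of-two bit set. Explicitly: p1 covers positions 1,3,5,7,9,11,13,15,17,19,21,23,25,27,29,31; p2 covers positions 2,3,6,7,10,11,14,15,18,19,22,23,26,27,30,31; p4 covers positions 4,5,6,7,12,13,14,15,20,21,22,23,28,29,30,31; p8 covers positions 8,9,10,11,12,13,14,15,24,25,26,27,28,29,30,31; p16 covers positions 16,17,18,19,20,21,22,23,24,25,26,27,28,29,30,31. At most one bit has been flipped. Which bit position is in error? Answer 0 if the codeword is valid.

s1: b1⊕b3⊕b5⊕b7⊕b9⊕b11⊕b13⊕b15⊕b17⊕b19⊕b21⊕b23⊕b25⊕b27⊕b29⊕b31 = 0⊕0⊕1⊕0⊕1⊕1⊕1⊕0⊕0⊕1⊕1⊕1⊕0⊕0⊕1⊕0 = 0
s2: b2⊕b3⊕b6⊕b7⊕b10⊕b11⊕b14⊕b15⊕b18⊕b19⊕b22⊕b23⊕b26⊕b27⊕b30⊕b31 = 0⊕0⊕1⊕0⊕1⊕1⊕0⊕0⊕1⊕1⊕0⊕1⊕1⊕0⊕0⊕0 = 1
s4: b4⊕b5⊕b6⊕b7⊕b12⊕b13⊕b14⊕b15⊕b20⊕b21⊕b22⊕b23⊕b28⊕b29⊕b30⊕b31 = 0⊕1⊕1⊕0⊕1⊕1⊕0⊕0⊕1⊕1⊕0⊕1⊕1⊕1⊕0⊕0 = 1
s8: b8⊕b9⊕b10⊕b11⊕b12⊕b13⊕b14⊕b15⊕b24⊕b25⊕b26⊕b27⊕b28⊕b29⊕b30⊕b31 = 1⊕1⊕1⊕1⊕1⊕1⊕0⊕0⊕1⊕0⊕1⊕0⊕1⊕1⊕0⊕0 = 0
s16: b16⊕b17⊕b18⊕b19⊕b20⊕b21⊕b22⊕b23⊕b24⊕b25⊕b26⊕b27⊕b28⊕b29⊕b30⊕b31 = 0⊕0⊕1⊕1⊕1⊕1⊕0⊕1⊕1⊕0⊕1⊕0⊕1⊕1⊕0⊕0 = 1
Syndrome (s16...s1) = 10110 → position 22.

22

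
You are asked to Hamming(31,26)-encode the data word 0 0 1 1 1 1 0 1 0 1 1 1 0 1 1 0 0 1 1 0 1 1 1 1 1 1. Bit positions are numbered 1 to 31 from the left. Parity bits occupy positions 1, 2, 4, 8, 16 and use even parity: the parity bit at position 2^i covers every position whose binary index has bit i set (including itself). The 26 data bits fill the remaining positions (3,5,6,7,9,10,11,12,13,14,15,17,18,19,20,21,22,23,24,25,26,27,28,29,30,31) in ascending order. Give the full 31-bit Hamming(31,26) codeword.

Place data bits at non-power-of-two positions: b3=0, b5=0, b6=1, b7=1, b9=1, b10=1, b11=0, b12=1, b13=0, b14=1, b15=1, b17=1, b18=0, b19=1, b20=1, b21=0, b22=0, b23=1, b24=1, b25=0, b26=1, b27=1, b28=1, b29=1, b30=1, b31=1.
p1 = XOR of data positions {3,5,7,9,11,13,15,17,19,21,23,25,27,29,31} = 0⊕0⊕1⊕1⊕0⊕0⊕1⊕1⊕1⊕0⊕1⊕0⊕1⊕1⊕1 = 1
p2 = XOR of data positions {3,6,7,10,11,14,15,18,19,22,23,26,27,30,31} = 0⊕1⊕1⊕1⊕0⊕1⊕1⊕0⊕1⊕0⊕1⊕1⊕1⊕1⊕1 = 1
p4 = XOR of data positions {5,6,7,12,13,14,15,20,21,22,23,28,29,30,31} = 0⊕1⊕1⊕1⊕0⊕1⊕1⊕1⊕0⊕0⊕1⊕1⊕1⊕1⊕1 = 1
p8 = XOR of data positions {9,10,11,12,13,14,15,24,25,26,27,28,29,30,31} = 1⊕1⊕0⊕1⊕0⊕1⊕1⊕1⊕0⊕1⊕1⊕1⊕1⊕1⊕1 = 0
p16 = XOR of data positions {17,18,19,20,21,22,23,24,25,26,27,28,29,30,31} = 1⊕0⊕1⊕1⊕0⊕0⊕1⊕1⊕0⊕1⊕1⊕1⊕1⊕1⊕1 = 1
Codeword b1..b31 = 1101011011010111101100110111111

1101011011010111101100110111111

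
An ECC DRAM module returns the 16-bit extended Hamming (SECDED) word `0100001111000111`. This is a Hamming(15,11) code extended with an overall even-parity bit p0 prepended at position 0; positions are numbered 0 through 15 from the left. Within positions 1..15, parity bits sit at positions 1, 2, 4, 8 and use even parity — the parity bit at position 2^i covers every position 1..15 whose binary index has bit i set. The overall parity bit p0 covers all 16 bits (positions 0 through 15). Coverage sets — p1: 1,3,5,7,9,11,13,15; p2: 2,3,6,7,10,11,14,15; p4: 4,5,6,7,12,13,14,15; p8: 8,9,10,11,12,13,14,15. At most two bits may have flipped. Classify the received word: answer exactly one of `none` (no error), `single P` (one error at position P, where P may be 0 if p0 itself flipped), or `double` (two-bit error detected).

double

s1: b1⊕b3⊕b5⊕b7⊕b9⊕b11⊕b13⊕b15 = 1⊕0⊕0⊕1⊕1⊕0⊕1⊕1 = 1
s2: b2⊕b3⊕b6⊕b7⊕b10⊕b11⊕b14⊕b15 = 0⊕0⊕1⊕1⊕0⊕0⊕1⊕1 = 0
s4: b4⊕b5⊕b6⊕b7⊕b12⊕b13⊕b14⊕b15 = 0⊕0⊕1⊕1⊕0⊕1⊕1⊕1 = 1
s8: b8⊕b9⊕b10⊕b11⊕b12⊕b13⊕b14⊕b15 = 1⊕1⊕0⊕0⊕0⊕1⊕1⊕1 = 1
Syndrome (s8...s1) = 1101 → position 13.
Overall parity (XOR of all 16 bits, including p0): 0⊕1⊕0⊕0⊕0⊕0⊕1⊕1⊕1⊕1⊕0⊕0⊕0⊕1⊕1⊕1 = 0
Overall=0, syndrome position=13 → double-bit error detected (uncorrectable).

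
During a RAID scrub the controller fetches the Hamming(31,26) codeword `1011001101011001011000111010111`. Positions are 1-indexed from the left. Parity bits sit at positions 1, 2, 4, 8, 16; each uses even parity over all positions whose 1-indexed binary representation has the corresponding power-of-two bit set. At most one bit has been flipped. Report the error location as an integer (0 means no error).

s1: b1⊕b3⊕b5⊕b7⊕b9⊕b11⊕b13⊕b15⊕b17⊕b19⊕b21⊕b23⊕b25⊕b27⊕b29⊕b31 = 1⊕1⊕0⊕1⊕0⊕0⊕1⊕0⊕0⊕1⊕0⊕1⊕1⊕1⊕1⊕1 = 0
s2: b2⊕b3⊕b6⊕b7⊕b10⊕b11⊕b14⊕b15⊕b18⊕b19⊕b22⊕b23⊕b26⊕b27⊕b30⊕b31 = 0⊕1⊕0⊕1⊕1⊕0⊕0⊕0⊕1⊕1⊕0⊕1⊕0⊕1⊕1⊕1 = 1
s4: b4⊕b5⊕b6⊕b7⊕b12⊕b13⊕b14⊕b15⊕b20⊕b21⊕b22⊕b23⊕b28⊕b29⊕b30⊕b31 = 1⊕0⊕0⊕1⊕1⊕1⊕0⊕0⊕0⊕0⊕0⊕1⊕0⊕1⊕1⊕1 = 0
s8: b8⊕b9⊕b10⊕b11⊕b12⊕b13⊕b14⊕b15⊕b24⊕b25⊕b26⊕b27⊕b28⊕b29⊕b30⊕b31 = 1⊕0⊕1⊕0⊕1⊕1⊕0⊕0⊕1⊕1⊕0⊕1⊕0⊕1⊕1⊕1 = 0
s16: b16⊕b17⊕b18⊕b19⊕b20⊕b21⊕b22⊕b23⊕b24⊕b25⊕b26⊕b27⊕b28⊕b29⊕b30⊕b31 = 1⊕0⊕1⊕1⊕0⊕0⊕0⊕1⊕1⊕1⊕0⊕1⊕0⊕1⊕1⊕1 = 0
Syndrome (s16...s1) = 00010 → position 2.

2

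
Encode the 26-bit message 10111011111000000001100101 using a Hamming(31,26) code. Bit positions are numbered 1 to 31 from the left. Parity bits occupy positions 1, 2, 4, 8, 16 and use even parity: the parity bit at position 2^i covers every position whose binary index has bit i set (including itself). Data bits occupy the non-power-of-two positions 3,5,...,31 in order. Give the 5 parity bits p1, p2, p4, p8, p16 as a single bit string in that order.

10000

Place data bits at non-power-of-two positions: b3=1, b5=0, b6=1, b7=1, b9=1, b10=0, b11=1, b12=1, b13=1, b14=1, b15=1, b17=0, b18=0, b19=0, b20=0, b21=0, b22=0, b23=0, b24=0, b25=1, b26=1, b27=0, b28=0, b29=1, b30=0, b31=1.
p1 = XOR of data positions {3,5,7,9,11,13,15,17,19,21,23,25,27,29,31} = 1⊕0⊕1⊕1⊕1⊕1⊕1⊕0⊕0⊕0⊕0⊕1⊕0⊕1⊕1 = 1
p2 = XOR of data positions {3,6,7,10,11,14,15,18,19,22,23,26,27,30,31} = 1⊕1⊕1⊕0⊕1⊕1⊕1⊕0⊕0⊕0⊕0⊕1⊕0⊕0⊕1 = 0
p4 = XOR of data positions {5,6,7,12,13,14,15,20,21,22,23,28,29,30,31} = 0⊕1⊕1⊕1⊕1⊕1⊕1⊕0⊕0⊕0⊕0⊕0⊕1⊕0⊕1 = 0
p8 = XOR of data positions {9,10,11,12,13,14,15,24,25,26,27,28,29,30,31} = 1⊕0⊕1⊕1⊕1⊕1⊕1⊕0⊕1⊕1⊕0⊕0⊕1⊕0⊕1 = 0
p16 = XOR of data positions {17,18,19,20,21,22,23,24,25,26,27,28,29,30,31} = 0⊕0⊕0⊕0⊕0⊕0⊕0⊕0⊕1⊕1⊕0⊕0⊕1⊕0⊕1 = 0
Parity bits p1,p2,p4,p8,p16 = 10000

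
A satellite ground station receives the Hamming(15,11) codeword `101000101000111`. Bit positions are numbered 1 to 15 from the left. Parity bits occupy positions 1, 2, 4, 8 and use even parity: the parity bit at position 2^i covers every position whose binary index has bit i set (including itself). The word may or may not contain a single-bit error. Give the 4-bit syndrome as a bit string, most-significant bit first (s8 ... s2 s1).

s1: b1⊕b3⊕b5⊕b7⊕b9⊕b11⊕b13⊕b15 = 1⊕1⊕0⊕1⊕1⊕0⊕1⊕1 = 0
s2: b2⊕b3⊕b6⊕b7⊕b10⊕b11⊕b14⊕b15 = 0⊕1⊕0⊕1⊕0⊕0⊕1⊕1 = 0
s4: b4⊕b5⊕b6⊕b7⊕b12⊕b13⊕b14⊕b15 = 0⊕0⊕0⊕1⊕0⊕1⊕1⊕1 = 0
s8: b8⊕b9⊕b10⊕b11⊕b12⊕b13⊕b14⊕b15 = 0⊕1⊕0⊕0⊕0⊕1⊕1⊕1 = 0
Syndrome (s8...s1) = 0000 → position 0 (no error).

0000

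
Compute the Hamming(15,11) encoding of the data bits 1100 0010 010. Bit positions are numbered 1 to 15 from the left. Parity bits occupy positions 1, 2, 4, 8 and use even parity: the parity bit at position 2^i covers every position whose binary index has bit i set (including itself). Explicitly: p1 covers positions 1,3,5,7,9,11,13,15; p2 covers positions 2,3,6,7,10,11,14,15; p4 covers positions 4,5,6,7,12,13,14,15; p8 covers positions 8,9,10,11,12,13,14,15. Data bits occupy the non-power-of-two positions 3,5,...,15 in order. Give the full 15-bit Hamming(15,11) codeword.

Place data bits at non-power-of-two positions: b3=1, b5=1, b6=0, b7=0, b9=0, b10=0, b11=1, b12=0, b13=0, b14=1, b15=0.
p1 = XOR of data positions {3,5,7,9,11,13,15} = 1⊕1⊕0⊕0⊕1⊕0⊕0 = 1
p2 = XOR of data positions {3,6,7,10,11,14,15} = 1⊕0⊕0⊕0⊕1⊕1⊕0 = 1
p4 = XOR of data positions {5,6,7,12,13,14,15} = 1⊕0⊕0⊕0⊕0⊕1⊕0 = 0
p8 = XOR of data positions {9,10,11,12,13,14,15} = 0⊕0⊕1⊕0⊕0⊕1⊕0 = 0
Codeword b1..b15 = 111010000010010

111010000010010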